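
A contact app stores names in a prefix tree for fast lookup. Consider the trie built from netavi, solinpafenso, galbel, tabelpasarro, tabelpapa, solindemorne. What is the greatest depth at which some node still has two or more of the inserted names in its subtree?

7

Equivalently: take the maximum, over all pairs, of their longest common prefix length.
e.g. "tabelpapa" and "tabelpasarro" share the prefix "tabelpa" of length 7; no pair shares a longer one.
Longest shared-prefix length: 7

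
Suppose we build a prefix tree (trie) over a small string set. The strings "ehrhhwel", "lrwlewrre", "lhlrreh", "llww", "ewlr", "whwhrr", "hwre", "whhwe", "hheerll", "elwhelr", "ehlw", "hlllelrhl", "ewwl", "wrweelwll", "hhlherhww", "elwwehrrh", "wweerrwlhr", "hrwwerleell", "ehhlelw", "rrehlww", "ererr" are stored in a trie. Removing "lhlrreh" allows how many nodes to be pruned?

6

After clearing the end-marker at "lhlrreh", prune upward until reaching a node still needed by another word.
The suffix "hlrreh" (6 nodes) is used only by "lhlrreh"; the node for "l" still has the child "r", so pruning stops there.
Nodes removed: 6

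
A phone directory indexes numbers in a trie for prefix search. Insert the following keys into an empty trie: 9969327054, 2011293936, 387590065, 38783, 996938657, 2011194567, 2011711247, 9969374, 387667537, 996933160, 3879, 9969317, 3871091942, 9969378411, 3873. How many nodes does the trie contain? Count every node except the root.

74

For each word, the new-node count is its length minus the longest prefix already in the trie:
  "9969327054" → 10 new (9, 9, 6, 9, 3, 2, 7, 0, 5, 4)
  "2011293936" → 10 new (2, 0, 1, 1, 2, 9, 3, 9, 3, 6)
  "387590065" → 9 new (3, 8, 7, 5, 9, 0, 0, 6, 5)
  "38783" → prefix "387" already present; 2 new (8, 3)
  "996938657" → prefix "99693" already present; 4 new (8, 6, 5, 7)
  "2011194567" → prefix "2011" already present; 6 new (1, 9, 4, 5, 6, 7)
  "2011711247" → prefix "2011" already present; 6 new (7, 1, 1, 2, 4, 7)
  "9969374" → prefix "99693" already present; 2 new (7, 4)
  "387667537" → prefix "387" already present; 6 new (6, 6, 7, 5, 3, 7)
  "996933160" → prefix "99693" already present; 4 new (3, 1, 6, 0)
  "3879" → prefix "387" already present; 1 new (9)
  "9969317" → prefix "99693" already present; 2 new (1, 7)
  "3871091942" → prefix "387" already present; 7 new (1, 0, 9, 1, 9, 4, 2)
  "9969378411" → prefix "996937" already present; 4 new (8, 4, 1, 1)
  "3873" → prefix "387" already present; 1 new (3)
Total nodes = 10 + 10 + 9 + 2 + 4 + 6 + 6 + 2 + 6 + 4 + 1 + 2 + 7 + 4 + 1 = 74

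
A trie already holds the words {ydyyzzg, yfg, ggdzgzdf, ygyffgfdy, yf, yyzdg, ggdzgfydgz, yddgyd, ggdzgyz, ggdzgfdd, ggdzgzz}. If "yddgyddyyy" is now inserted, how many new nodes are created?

4

Walking "yddgyddyyy" from the root, the first 6 characters ("yddgyd") follow existing edges; "d" is the first miss.
Each of the 4 remaining characters creates one node.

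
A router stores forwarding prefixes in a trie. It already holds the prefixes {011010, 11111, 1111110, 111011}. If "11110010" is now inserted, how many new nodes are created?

4

"1111" is already a path in the trie; the remaining "0010" must be added.
Each of the 4 remaining characters creates one node.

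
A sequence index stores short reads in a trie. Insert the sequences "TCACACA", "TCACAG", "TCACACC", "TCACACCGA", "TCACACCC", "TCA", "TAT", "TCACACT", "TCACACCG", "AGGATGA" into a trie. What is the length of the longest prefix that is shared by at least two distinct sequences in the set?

Equivalently: take the maximum, over all pairs, of their longest common prefix length.
"TCACACCG" and "TCACACCGA" agree on "TCACACCG" (8 characters) before diverging; nothing deeper is shared.
Longest shared-prefix length: 8

8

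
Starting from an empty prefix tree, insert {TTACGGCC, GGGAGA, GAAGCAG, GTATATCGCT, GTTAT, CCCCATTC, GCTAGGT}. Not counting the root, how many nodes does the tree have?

46

For each word, the new-node count is its length minus the longest prefix already in the trie:
  "TTACGGCC" → 8 new (T, T, A, C, G, G, C, C)
  "GGGAGA" → 6 new (G, G, G, A, G, A)
  "GAAGCAG" → prefix "G" already present; 6 new (A, A, G, C, A, G)
  "GTATATCGCT" → prefix "G" already present; 9 new (T, A, T, A, T, C, G, C, T)
  "GTTAT" → prefix "GT" already present; 3 new (T, A, T)
  "CCCCATTC" → 8 new (C, C, C, C, A, T, T, C)
  "GCTAGGT" → prefix "G" already present; 6 new (C, T, A, G, G, T)
Total nodes = 8 + 6 + 6 + 9 + 3 + 8 + 6 = 46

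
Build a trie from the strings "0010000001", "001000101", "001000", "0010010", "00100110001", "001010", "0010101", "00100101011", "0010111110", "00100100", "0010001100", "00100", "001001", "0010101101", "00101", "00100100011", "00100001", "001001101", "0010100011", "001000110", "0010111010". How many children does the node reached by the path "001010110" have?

1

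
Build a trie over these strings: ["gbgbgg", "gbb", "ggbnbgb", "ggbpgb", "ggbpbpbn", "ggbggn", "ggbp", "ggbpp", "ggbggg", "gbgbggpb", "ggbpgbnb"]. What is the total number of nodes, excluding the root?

Count nodes per top-level branch (shared prefixes stored once):
  'g'-branch (gbb, gbgbgg, gbgbggpb, ggbggg, ggbggn, ggbnbgb, ggbp, ggbpbpbn, ggbpgb, ggbpgbnb, ggbpp): 29 nodes
Sum: 29

29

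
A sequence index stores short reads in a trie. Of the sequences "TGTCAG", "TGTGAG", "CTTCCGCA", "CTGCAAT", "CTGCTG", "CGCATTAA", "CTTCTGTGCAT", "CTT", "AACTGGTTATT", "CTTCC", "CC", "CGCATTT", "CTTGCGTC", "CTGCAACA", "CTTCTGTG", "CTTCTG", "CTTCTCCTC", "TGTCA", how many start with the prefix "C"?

Walk to "C"; the words in its subtree are exactly those with that prefix.
Matches: "CC", "CGCATTAA", "CGCATTT", "CTGCAACA", "CTGCAAT", "CTGCTG", "CTT", "CTTCC", "CTTCCGCA", "CTTCTCCTC", "CTTCTG", "CTTCTGTG", "CTTCTGTGCAT", "CTTGCGTC"
Count: 14

14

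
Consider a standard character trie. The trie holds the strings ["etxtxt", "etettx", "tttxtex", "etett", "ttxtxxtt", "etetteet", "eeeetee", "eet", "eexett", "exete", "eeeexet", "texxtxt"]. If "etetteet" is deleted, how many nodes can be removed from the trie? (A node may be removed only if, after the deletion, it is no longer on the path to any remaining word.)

3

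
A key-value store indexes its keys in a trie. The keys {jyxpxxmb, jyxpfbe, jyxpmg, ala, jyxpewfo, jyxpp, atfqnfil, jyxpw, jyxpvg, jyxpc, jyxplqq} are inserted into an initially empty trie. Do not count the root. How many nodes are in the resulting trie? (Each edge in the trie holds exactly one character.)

35

Trie structure (* marks end of a word):
(root)
├─ a
│  ├─ l
│  │  └─ a *
│  └─ t
│     └─ f
│        └─ q
│           └─ n
│              └─ f
│                 └─ i
│                    └─ l *
└─ j
   └─ y
      └─ x
         └─ p
            ├─ c *
            ├─ e
            │  └─ w
            │     └─ f
            │        └─ o *
            ├─ f
            │  └─ b
            │     └─ e *
            ├─ l
            │  └─ q
            │     └─ q *
            ├─ m
            │  └─ g *
            ├─ p *
            ├─ v
            │  └─ g *
            ├─ w *
            └─ x
               └─ x
                  └─ m
                     └─ b *
Counting every labelled node above: 35.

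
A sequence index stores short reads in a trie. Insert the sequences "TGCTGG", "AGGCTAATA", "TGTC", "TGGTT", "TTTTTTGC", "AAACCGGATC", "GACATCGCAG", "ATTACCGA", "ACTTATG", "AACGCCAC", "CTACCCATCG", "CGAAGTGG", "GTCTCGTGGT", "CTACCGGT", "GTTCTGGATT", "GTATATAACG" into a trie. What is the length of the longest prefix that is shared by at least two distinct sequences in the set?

Look for the deepest trie node that still has at least two words in its subtree.
e.g. "CTACCCATCG" and "CTACCGGT" share the prefix "CTACC" of length 5; no pair shares a longer one.
Longest shared-prefix length: 5

5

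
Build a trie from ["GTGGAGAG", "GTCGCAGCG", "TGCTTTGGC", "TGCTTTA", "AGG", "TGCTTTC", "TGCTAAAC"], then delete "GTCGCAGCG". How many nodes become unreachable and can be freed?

Walk "GTCGCAGCG" from the leaf back toward the root, removing each node that no remaining word uses.
The suffix "CGCAGCG" (7 nodes) is used only by "GTCGCAGCG"; the node for "GT" still has the child "G", so pruning stops there.
Nodes removed: 7

7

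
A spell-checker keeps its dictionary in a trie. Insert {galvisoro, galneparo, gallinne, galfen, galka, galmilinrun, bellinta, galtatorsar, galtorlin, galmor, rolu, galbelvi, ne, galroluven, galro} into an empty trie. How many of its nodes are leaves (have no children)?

Leaves are exactly the stored words that no other stored word extends.
Those words: "bellinta", "galbelvi", "galfen", "galka", "gallinne", "galmilinrun", "galmor", "galneparo", "galroluven", "galtatorsar", "galtorlin", "galvisoro", "ne", "rolu"
Leaf count: 14

14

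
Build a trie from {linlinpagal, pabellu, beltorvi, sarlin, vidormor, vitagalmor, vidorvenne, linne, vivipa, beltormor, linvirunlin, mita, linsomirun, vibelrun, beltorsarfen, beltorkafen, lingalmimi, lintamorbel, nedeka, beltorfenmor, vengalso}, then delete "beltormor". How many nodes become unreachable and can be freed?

Walk "beltormor" from the leaf back toward the root, removing each node that no remaining word uses.
The suffix "mor" (3 nodes) is used only by "beltormor"; the node for "beltor" still has the child "v", so pruning stops there.
Nodes removed: 3

3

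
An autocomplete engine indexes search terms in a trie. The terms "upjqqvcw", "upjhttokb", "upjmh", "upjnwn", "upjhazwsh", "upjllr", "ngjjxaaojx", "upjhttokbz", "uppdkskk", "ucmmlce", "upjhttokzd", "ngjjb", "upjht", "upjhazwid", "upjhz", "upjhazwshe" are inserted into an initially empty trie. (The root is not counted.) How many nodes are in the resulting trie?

For each word, the new-node count is its length minus the longest prefix already in the trie:
  "upjqqvcw" → 8 new (u, p, j, q, q, v, c, w)
  "upjhttokb" → prefix "upj" already present; 6 new (h, t, t, o, k, b)
  "upjmh" → prefix "upj" already present; 2 new (m, h)
  "upjnwn" → prefix "upj" already present; 3 new (n, w, n)
  "upjhazwsh" → prefix "upjh" already present; 5 new (a, z, w, s, h)
  "upjllr" → prefix "upj" already present; 3 new (l, l, r)
  "ngjjxaaojx" → 10 new (n, g, j, j, x, a, a, o, j, x)
  "upjhttokbz" → prefix "upjhttokb" already present; 1 new (z)
  "uppdkskk" → prefix "up" already present; 6 new (p, d, k, s, k, k)
  "ucmmlce" → prefix "u" already present; 6 new (c, m, m, l, c, e)
  "upjhttokzd" → prefix "upjhttok" already present; 2 new (z, d)
  "ngjjb" → prefix "ngjj" already present; 1 new (b)
  "upjht" → prefix "upjht" already present; 0 new (none)
  "upjhazwid" → prefix "upjhazw" already present; 2 new (i, d)
  "upjhz" → prefix "upjh" already present; 1 new (z)
  "upjhazwshe" → prefix "upjhazwsh" already present; 1 new (e)
Total nodes = 8 + 6 + 2 + 3 + 5 + 3 + 10 + 1 + 6 + 6 + 2 + 1 + 0 + 2 + 1 + 1 = 57

57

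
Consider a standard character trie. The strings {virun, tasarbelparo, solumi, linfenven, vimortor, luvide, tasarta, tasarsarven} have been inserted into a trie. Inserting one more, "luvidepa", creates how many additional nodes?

2

Walking "luvidepa" from the root, the first 6 characters ("luvide") follow existing edges; "p" is the first miss.
Each of the 2 remaining characters creates one node.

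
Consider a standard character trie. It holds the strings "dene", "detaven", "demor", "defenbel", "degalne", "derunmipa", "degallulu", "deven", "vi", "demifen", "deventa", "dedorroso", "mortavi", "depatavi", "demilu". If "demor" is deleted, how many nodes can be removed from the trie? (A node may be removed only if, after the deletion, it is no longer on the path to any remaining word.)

A node on "demor"'s path can go only if nothing else ends at it or branches off below it.
The suffix "or" (2 nodes) is used only by "demor"; the node for "dem" still has the child "i", so pruning stops there.
Nodes removed: 2

2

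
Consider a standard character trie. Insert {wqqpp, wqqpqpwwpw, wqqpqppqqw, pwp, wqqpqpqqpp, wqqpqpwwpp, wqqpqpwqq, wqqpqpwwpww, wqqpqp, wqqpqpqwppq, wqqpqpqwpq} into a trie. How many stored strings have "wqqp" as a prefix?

Walk to "wqqp"; the words in its subtree are exactly those with that prefix.
Words under "wqqp": wqqpp, wqqpqp, wqqpqppqqw, wqqpqpqqpp, wqqpqpqwppq, wqqpqpqwpq, wqqpqpwqq, wqqpqpwwpp, wqqpqpwwpw, wqqpqpwwpww
Count: 10

10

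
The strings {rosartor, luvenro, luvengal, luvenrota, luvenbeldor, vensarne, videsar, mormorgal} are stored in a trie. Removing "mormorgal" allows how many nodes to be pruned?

9

After clearing the end-marker at "mormorgal", prune upward until reaching a node still needed by another word.
No other word shares any prefix with "mormorgal", so all 9 of its nodes go.
Nodes removed: 9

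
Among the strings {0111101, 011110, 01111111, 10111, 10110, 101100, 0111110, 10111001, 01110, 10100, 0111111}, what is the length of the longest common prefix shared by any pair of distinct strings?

7

The deepest shared node is where two words last agree before diverging.
"0111111" and "01111111" agree on "0111111" (7 characters) before diverging; nothing deeper is shared.
Longest shared-prefix length: 7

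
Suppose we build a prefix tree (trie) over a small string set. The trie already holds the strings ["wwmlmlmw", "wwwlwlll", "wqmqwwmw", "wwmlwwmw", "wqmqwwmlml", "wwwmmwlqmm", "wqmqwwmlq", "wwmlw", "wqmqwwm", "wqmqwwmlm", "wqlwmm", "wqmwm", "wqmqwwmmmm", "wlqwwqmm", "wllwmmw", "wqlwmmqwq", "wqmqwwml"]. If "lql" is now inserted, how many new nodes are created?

3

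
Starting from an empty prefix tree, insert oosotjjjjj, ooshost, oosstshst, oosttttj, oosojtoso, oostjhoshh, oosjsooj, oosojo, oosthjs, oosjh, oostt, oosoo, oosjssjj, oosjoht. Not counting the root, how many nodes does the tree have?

53

Insert word by word; a character creates a node only if that edge doesn't already exist:
  "oosotjjjjj" → 10 new (o, o, s, o, t, j, j, j, j, j)
  "ooshost" → prefix "oos" already present; 4 new (h, o, s, t)
  "oosstshst" → prefix "oos" already present; 6 new (s, t, s, h, s, t)
  "oosttttj" → prefix "oos" already present; 5 new (t, t, t, t, j)
  "oosojtoso" → prefix "ooso" already present; 5 new (j, t, o, s, o)
  "oostjhoshh" → prefix "oost" already present; 6 new (j, h, o, s, h, h)
  "oosjsooj" → prefix "oos" already present; 5 new (j, s, o, o, j)
  "oosojo" → prefix "oosoj" already present; 1 new (o)
  "oosthjs" → prefix "oost" already present; 3 new (h, j, s)
  "oosjh" → prefix "oosj" already present; 1 new (h)
  "oostt" → prefix "oostt" already present; 0 new (none)
  "oosoo" → prefix "ooso" already present; 1 new (o)
  "oosjssjj" → prefix "oosjs" already present; 3 new (s, j, j)
  "oosjoht" → prefix "oosj" already present; 3 new (o, h, t)
Total nodes = 10 + 4 + 6 + 5 + 5 + 6 + 5 + 1 + 3 + 1 + 0 + 1 + 3 + 3 = 53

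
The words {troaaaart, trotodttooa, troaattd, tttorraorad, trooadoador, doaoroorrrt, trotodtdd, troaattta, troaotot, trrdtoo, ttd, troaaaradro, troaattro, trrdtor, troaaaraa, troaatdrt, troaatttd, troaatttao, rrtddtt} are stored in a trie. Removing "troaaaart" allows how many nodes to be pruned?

3

After clearing the end-marker at "troaaaart", prune upward until reaching a node still needed by another word.
The suffix "art" (3 nodes) is used only by "troaaaart"; the node for "troaaa" still has the child "r", so pruning stops there.
Nodes removed: 3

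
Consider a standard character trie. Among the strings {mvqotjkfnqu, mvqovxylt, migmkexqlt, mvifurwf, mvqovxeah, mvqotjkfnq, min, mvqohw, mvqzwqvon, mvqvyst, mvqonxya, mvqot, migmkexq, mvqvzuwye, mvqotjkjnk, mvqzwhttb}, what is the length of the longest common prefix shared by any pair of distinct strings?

Look for the deepest trie node that still has at least two words in its subtree.
"mvqotjkfnq" and "mvqotjkfnqu" agree on "mvqotjkfnq" (10 characters) before diverging; nothing deeper is shared.
Longest shared-prefix length: 10

10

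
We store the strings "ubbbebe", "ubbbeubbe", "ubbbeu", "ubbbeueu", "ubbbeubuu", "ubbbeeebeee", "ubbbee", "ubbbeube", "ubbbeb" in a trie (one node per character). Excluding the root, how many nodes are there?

22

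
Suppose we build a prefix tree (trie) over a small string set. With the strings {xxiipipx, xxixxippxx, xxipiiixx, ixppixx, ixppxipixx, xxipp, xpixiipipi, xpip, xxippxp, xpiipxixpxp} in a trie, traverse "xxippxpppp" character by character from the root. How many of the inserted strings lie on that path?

Walk "xxippxpppp" from the root; an end-of-word marker is hit whenever a stored word is a prefix of "xxippxpppp".
Prefixes of the query that are stored words: "xxipp", "xxippxp"
Count: 2

2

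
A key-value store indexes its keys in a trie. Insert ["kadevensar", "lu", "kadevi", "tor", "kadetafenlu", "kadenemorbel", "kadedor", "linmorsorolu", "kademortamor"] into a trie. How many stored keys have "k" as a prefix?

6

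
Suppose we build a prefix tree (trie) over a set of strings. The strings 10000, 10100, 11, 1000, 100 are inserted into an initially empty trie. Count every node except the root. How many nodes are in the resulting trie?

9

Trie structure (* marks end of a word):
(root)
└─ 1
   ├─ 0
   │  ├─ 0 *
   │  │  └─ 0 *
   │  │     └─ 0 *
   │  └─ 1
   │     └─ 0
   │        └─ 0 *
   └─ 1 *
Counting every labelled node above: 9.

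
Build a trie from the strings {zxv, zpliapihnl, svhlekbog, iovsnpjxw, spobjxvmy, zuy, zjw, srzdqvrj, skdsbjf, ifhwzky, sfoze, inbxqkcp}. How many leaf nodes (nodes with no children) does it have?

12

A leaf is a node with no children — equivalently, the end of a word that is not a proper prefix of any other stored word.
Those words: "ifhwzky", "inbxqkcp", "iovsnpjxw", "sfoze", "skdsbjf", "spobjxvmy", "srzdqvrj", "svhlekbog", "zjw", "zpliapihnl", "zuy", "zxv"
Leaf count: 12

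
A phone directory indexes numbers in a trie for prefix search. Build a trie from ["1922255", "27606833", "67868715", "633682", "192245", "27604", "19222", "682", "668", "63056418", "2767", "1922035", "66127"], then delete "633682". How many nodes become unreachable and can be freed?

After clearing the end-marker at "633682", prune upward until reaching a node still needed by another word.
The suffix "3682" (4 nodes) is used only by "633682"; the node for "63" still has the child "0", so pruning stops there.
Nodes removed: 4

4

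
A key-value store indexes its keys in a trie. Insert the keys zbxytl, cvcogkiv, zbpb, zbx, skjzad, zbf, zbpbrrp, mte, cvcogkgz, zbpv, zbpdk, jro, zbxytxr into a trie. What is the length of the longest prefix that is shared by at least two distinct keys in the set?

6

The deepest shared node is where two words last agree before diverging.
"cvcogkgz" and "cvcogkiv" agree on "cvcogk" (6 characters) before diverging; nothing deeper is shared.
Longest shared-prefix length: 6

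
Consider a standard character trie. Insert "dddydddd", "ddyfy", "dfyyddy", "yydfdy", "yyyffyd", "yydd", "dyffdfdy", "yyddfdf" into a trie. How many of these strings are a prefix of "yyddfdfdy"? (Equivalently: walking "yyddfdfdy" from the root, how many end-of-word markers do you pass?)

Walk "yyddfdfdy" from the root; an end-of-word marker is hit whenever a stored word is a prefix of "yyddfdfdy".
Prefixes of the query that are stored words: "yydd", "yyddfdf"
Count: 2

2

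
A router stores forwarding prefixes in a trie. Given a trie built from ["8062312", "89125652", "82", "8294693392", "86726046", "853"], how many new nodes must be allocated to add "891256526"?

1

The longest prefix of "891256526" already in the trie is "89125652" (length 8).
So 9 − 8 = 1 new nodes.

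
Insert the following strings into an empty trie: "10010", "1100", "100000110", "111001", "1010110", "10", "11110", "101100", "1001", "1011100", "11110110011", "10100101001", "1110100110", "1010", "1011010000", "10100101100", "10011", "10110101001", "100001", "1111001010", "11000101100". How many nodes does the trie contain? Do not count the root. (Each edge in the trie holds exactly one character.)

76

Count nodes per top-level branch (shared prefixes stored once):
  '1'-branch (10, 100000110, 100001, 1001, 10010, 10011, 1010, 10100101001, 10100101100, 1010110, 101100, 1011010000, 10110101001, 1011100, 1100, 11000101100, 111001, 1110100110, 11110, 1111001010, 11110110011): 76 nodes
Sum: 76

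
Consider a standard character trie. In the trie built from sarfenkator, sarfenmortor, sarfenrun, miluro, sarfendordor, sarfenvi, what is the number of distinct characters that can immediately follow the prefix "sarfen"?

The children of the "sarfen" node are the distinct next characters among strings starting with "sarfen".
Characters that immediately follow "sarfen" among the stored strings: {d, k, m, r, v}.
That node has 5 child edges.

5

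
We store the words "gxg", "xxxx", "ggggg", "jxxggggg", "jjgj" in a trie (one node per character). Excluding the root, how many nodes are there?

Count nodes per top-level branch (shared prefixes stored once):
  'g'-branch (ggggg, gxg): 7 nodes
  'j'-branch (jjgj, jxxggggg): 11 nodes
  'x'-branch (xxxx): 4 nodes
Sum: 22

22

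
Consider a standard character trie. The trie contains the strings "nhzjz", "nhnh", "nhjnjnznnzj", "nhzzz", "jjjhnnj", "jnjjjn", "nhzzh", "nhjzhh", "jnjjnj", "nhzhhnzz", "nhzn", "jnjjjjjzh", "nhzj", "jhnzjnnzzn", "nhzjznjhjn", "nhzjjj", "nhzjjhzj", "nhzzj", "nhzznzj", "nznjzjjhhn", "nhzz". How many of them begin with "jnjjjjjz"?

Filter for entries beginning with "jnjjjjjz":
Matches: "jnjjjjjzh"
Count: 1

1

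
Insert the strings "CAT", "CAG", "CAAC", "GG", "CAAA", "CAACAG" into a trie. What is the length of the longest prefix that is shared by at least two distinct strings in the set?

Equivalently: take the maximum, over all pairs, of their longest common prefix length.
"CAAC" and "CAACAG" agree on "CAAC" (4 characters) before diverging; nothing deeper is shared.
Longest shared-prefix length: 4

4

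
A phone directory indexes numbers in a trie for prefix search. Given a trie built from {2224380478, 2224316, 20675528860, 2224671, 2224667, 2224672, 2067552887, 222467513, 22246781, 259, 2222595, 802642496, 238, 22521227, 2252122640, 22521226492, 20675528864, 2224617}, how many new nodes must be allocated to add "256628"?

4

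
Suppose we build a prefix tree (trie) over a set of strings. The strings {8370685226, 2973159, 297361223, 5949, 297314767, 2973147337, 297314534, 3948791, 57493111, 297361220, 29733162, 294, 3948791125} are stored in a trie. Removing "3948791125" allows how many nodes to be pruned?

Walk "3948791125" from the leaf back toward the root, removing each node that no remaining word uses.
The suffix "125" (3 nodes) is used only by "3948791125"; "3948791" is itself a stored word, so pruning stops there.
Nodes removed: 3

3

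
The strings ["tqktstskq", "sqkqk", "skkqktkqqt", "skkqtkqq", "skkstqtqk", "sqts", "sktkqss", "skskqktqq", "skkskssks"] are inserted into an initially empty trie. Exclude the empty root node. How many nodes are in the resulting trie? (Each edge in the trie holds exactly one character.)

52

For each word, the new-node count is its length minus the longest prefix already in the trie:
  "tqktstskq" → 9 new (t, q, k, t, s, t, s, k, q)
  "sqkqk" → 5 new (s, q, k, q, k)
  "skkqktkqqt" → prefix "s" already present; 9 new (k, k, q, k, t, k, q, q, t)
  "skkqtkqq" → prefix "skkq" already present; 4 new (t, k, q, q)
  "skkstqtqk" → prefix "skk" already present; 6 new (s, t, q, t, q, k)
  "sqts" → prefix "sq" already present; 2 new (t, s)
  "sktkqss" → prefix "sk" already present; 5 new (t, k, q, s, s)
  "skskqktqq" → prefix "sk" already present; 7 new (s, k, q, k, t, q, q)
  "skkskssks" → prefix "skks" already present; 5 new (k, s, s, k, s)
Total nodes = 9 + 5 + 9 + 4 + 6 + 2 + 5 + 7 + 5 = 52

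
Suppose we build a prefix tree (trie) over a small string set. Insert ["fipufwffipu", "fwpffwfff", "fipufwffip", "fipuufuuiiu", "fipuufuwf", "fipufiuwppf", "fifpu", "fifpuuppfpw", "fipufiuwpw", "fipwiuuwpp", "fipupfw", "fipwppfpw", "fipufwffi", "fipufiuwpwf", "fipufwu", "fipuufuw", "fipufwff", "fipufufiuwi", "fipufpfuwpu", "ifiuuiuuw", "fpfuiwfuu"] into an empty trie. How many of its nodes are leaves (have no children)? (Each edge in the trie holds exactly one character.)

15

Leaves are exactly the stored words that no other stored word extends.
Those words: "fifpuuppfpw", "fipufiuwppf", "fipufiuwpwf", "fipufpfuwpu", "fipufufiuwi", "fipufwffipu", "fipufwu", "fipupfw", "fipuufuuiiu", "fipuufuwf", "fipwiuuwpp", "fipwppfpw", "fpfuiwfuu", "fwpffwfff", "ifiuuiuuw"
Leaf count: 15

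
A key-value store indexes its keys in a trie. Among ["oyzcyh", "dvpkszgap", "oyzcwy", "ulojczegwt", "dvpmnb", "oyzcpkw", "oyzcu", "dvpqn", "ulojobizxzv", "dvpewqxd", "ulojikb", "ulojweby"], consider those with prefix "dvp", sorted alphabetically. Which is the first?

dvpewqxd

Filter for "dvp…" and sort: "dvpewqxd", "dvpkszgap", "dvpmnb", "dvpqn"
The 1st is dvpewqxd.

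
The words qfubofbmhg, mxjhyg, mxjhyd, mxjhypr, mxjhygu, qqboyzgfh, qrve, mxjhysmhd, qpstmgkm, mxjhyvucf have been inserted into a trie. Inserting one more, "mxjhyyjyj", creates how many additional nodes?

4

"mxjhy" is already a path in the trie; the remaining "yjyj" must be added.
New nodes needed: |"mxjhyyjyj"| − 5 = 9 − 5 = 4.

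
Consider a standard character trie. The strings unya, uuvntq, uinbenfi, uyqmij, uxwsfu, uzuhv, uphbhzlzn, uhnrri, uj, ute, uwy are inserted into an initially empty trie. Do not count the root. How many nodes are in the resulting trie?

For each word, the new-node count is its length minus the longest prefix already in the trie:
  "unya" → 4 new (u, n, y, a)
  "uuvntq" → prefix "u" already present; 5 new (u, v, n, t, q)
  "uinbenfi" → prefix "u" already present; 7 new (i, n, b, e, n, f, i)
  "uyqmij" → prefix "u" already present; 5 new (y, q, m, i, j)
  "uxwsfu" → prefix "u" already present; 5 new (x, w, s, f, u)
  "uzuhv" → prefix "u" already present; 4 new (z, u, h, v)
  "uphbhzlzn" → prefix "u" already present; 8 new (p, h, b, h, z, l, z, n)
  "uhnrri" → prefix "u" already present; 5 new (h, n, r, r, i)
  "uj" → prefix "u" already present; 1 new (j)
  "ute" → prefix "u" already present; 2 new (t, e)
  "uwy" → prefix "u" already present; 2 new (w, y)
Total nodes = 4 + 5 + 7 + 5 + 5 + 4 + 8 + 5 + 1 + 2 + 2 = 48

48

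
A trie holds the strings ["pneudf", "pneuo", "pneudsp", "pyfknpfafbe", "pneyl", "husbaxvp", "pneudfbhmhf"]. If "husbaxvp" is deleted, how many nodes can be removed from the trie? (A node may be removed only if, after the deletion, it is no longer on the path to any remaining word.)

Walk "husbaxvp" from the leaf back toward the root, removing each node that no remaining word uses.
No other word shares any prefix with "husbaxvp", so all 8 of its nodes go.
Nodes removed: 8

8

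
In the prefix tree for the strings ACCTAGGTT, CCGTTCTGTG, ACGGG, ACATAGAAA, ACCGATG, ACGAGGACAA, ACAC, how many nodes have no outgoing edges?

7

Leaves are exactly the stored words that no other stored word extends.
Those words: "ACAC", "ACATAGAAA", "ACCGATG", "ACCTAGGTT", "ACGAGGACAA", "ACGGG", "CCGTTCTGTG"
Leaf count: 7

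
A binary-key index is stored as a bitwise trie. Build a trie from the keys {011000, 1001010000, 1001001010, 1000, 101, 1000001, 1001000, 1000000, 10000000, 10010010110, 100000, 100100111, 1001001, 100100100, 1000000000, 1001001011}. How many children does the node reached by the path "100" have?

2

The children of the "100" node are the distinct next characters among strings starting with "100".
Distinct next characters after "100": 0, 1.
That node has 2 child edges.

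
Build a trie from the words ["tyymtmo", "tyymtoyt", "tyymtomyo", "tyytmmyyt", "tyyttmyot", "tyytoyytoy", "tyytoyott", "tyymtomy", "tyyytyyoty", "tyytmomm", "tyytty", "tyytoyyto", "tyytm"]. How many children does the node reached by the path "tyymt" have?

2

The children of the "tyymt" node are the distinct next characters among strings starting with "tyymt".
Characters that immediately follow "tyymt" among the stored strings: {m, o}.
That node has 2 child edges.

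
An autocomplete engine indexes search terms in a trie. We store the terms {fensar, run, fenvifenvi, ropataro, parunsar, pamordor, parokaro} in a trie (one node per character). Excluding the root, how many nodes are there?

42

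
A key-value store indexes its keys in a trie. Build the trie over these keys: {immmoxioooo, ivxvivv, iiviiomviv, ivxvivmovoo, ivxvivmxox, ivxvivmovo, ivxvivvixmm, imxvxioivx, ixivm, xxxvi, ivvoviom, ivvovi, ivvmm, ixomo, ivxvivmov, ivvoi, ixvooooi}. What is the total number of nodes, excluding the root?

73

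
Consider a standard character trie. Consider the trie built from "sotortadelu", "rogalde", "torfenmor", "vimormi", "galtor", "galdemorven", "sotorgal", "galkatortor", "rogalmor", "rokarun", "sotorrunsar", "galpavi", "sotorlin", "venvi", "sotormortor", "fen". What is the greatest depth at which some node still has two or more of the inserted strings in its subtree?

5

The deepest shared node is where two words last agree before diverging.
"rogalde" and "rogalmor" agree on "rogal" (5 characters) before diverging; nothing deeper is shared.
Longest shared-prefix length: 5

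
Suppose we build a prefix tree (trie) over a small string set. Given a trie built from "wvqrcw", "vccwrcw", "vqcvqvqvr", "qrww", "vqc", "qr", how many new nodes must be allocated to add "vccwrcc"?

"vccwrc" is already a path in the trie; the remaining "c" must be added.
New nodes needed: |"vccwrcc"| − 6 = 7 − 6 = 1.

1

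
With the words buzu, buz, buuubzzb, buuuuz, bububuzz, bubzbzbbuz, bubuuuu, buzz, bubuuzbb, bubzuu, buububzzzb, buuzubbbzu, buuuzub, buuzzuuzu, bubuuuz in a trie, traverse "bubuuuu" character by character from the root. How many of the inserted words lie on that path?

1

Traverse "bubuuuu" character by character; count nodes along the way that are marked as word ends.
Prefixes of the query that are stored words: "bubuuuu"
Count: 1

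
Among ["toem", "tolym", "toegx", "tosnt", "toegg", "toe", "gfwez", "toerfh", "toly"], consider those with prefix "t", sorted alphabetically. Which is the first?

Words with prefix "t", in lexicographic order: "toe", "toegg", "toegx", "toem", "toerfh", "toly", "tolym", "tosnt"
Position 1: toe

toe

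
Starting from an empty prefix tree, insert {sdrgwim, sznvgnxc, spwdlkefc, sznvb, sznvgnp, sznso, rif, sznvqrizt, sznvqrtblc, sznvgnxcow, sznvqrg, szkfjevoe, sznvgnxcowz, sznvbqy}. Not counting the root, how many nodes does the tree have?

Trace insertions, counting only characters that open a new branch:
  "sdrgwim" → 7 new (s, d, r, g, w, i, m)
  "sznvgnxc" → prefix "s" already present; 7 new (z, n, v, g, n, x, c)
  "spwdlkefc" → prefix "s" already present; 8 new (p, w, d, l, k, e, f, c)
  "sznvb" → prefix "sznv" already present; 1 new (b)
  "sznvgnp" → prefix "sznvgn" already present; 1 new (p)
  "sznso" → prefix "szn" already present; 2 new (s, o)
  "rif" → 3 new (r, i, f)
  "sznvqrizt" → prefix "sznv" already present; 5 new (q, r, i, z, t)
  "sznvqrtblc" → prefix "sznvqr" already present; 4 new (t, b, l, c)
  "sznvgnxcow" → prefix "sznvgnxc" already present; 2 new (o, w)
  "sznvqrg" → prefix "sznvqr" already present; 1 new (g)
  "szkfjevoe" → prefix "sz" already present; 7 new (k, f, j, e, v, o, e)
  "sznvgnxcowz" → prefix "sznvgnxcow" already present; 1 new (z)
  "sznvbqy" → prefix "sznvb" already present; 2 new (q, y)
Total nodes = 7 + 7 + 8 + 1 + 1 + 2 + 3 + 5 + 4 + 2 + 1 + 7 + 1 + 2 = 51

51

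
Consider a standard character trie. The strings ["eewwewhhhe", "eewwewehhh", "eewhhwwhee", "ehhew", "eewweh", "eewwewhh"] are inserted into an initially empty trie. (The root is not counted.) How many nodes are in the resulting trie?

26

Trie structure (* marks end of a word):
(root)
└─ e
   ├─ e
   │  └─ w
   │     ├─ h
   │     │  └─ h
   │     │     └─ w
   │     │        └─ w
   │     │           └─ h
   │     │              └─ e
   │     │                 └─ e *
   │     └─ w
   │        └─ e
   │           ├─ h *
   │           └─ w
   │              ├─ e
   │              │  └─ h
   │              │     └─ h
   │              │        └─ h *
   │              └─ h
   │                 └─ h *
   │                    └─ h
   │                       └─ e *
   └─ h
      └─ h
         └─ e
            └─ w *
Counting every labelled node above: 26.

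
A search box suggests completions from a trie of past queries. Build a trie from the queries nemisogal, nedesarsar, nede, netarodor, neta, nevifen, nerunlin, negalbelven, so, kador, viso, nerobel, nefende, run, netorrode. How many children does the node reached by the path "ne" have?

7

Walk "ne" from the root, arriving at one node.
Distinct next characters after "ne": d, f, g, m, r, t, v.
That node has 7 child edges.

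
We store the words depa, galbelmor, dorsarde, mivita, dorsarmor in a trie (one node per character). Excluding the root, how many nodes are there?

29

Insert word by word; a character creates a node only if that edge doesn't already exist:
  "depa" → 4 new (d, e, p, a)
  "galbelmor" → 9 new (g, a, l, b, e, l, m, o, r)
  "dorsarde" → prefix "d" already present; 7 new (o, r, s, a, r, d, e)
  "mivita" → 6 new (m, i, v, i, t, a)
  "dorsarmor" → prefix "dorsar" already present; 3 new (m, o, r)
Total nodes = 4 + 9 + 7 + 6 + 3 = 29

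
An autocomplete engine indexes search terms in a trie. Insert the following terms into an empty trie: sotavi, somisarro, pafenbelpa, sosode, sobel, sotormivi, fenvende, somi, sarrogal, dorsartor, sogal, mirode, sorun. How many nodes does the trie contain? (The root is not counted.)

Trace insertions, counting only characters that open a new branch:
  "sotavi" → 6 new (s, o, t, a, v, i)
  "somisarro" → prefix "so" already present; 7 new (m, i, s, a, r, r, o)
  "pafenbelpa" → 10 new (p, a, f, e, n, b, e, l, p, a)
  "sosode" → prefix "so" already present; 4 new (s, o, d, e)
  "sobel" → prefix "so" already present; 3 new (b, e, l)
  "sotormivi" → prefix "sot" already present; 6 new (o, r, m, i, v, i)
  "fenvende" → 8 new (f, e, n, v, e, n, d, e)
  "somi" → prefix "somi" already present; 0 new (none)
  "sarrogal" → prefix "s" already present; 7 new (a, r, r, o, g, a, l)
  "dorsartor" → 9 new (d, o, r, s, a, r, t, o, r)
  "sogal" → prefix "so" already present; 3 new (g, a, l)
  "mirode" → 6 new (m, i, r, o, d, e)
  "sorun" → prefix "so" already present; 3 new (r, u, n)
Total nodes = 6 + 7 + 10 + 4 + 3 + 6 + 8 + 0 + 7 + 9 + 3 + 6 + 3 = 72

72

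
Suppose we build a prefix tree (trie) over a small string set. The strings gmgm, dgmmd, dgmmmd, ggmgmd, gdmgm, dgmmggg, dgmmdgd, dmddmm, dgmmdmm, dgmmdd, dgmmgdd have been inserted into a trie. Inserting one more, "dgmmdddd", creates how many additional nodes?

2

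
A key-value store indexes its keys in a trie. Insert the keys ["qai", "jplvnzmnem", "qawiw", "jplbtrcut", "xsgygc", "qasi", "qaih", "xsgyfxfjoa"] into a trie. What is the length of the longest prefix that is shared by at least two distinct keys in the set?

The deepest shared node is where two words last agree before diverging.
"xsgyfxfjoa" and "xsgygc" agree on "xsgy" (4 characters) before diverging; nothing deeper is shared.
Longest shared-prefix length: 4

4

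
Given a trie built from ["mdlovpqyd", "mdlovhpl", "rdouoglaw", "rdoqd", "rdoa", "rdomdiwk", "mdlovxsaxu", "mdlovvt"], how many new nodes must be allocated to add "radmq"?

4

Walking "radmq" from the root, the first 1 characters ("r") follow existing edges; "a" is the first miss.
New nodes needed: |"radmq"| − 1 = 5 − 1 = 4.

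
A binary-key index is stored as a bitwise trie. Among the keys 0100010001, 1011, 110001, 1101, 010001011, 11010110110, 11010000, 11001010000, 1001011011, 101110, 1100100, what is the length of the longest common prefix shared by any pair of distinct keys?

7

Equivalently: take the maximum, over all pairs, of their longest common prefix length.
e.g. "0100010001" and "010001011" share the prefix "0100010" of length 7; no pair shares a longer one.
Longest shared-prefix length: 7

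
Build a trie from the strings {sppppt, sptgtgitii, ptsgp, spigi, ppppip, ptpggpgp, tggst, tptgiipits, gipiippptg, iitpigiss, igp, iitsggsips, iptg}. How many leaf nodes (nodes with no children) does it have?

Leaves are exactly the stored words that no other stored word extends.
Those words: "gipiippptg", "igp", "iitpigiss", "iitsggsips", "iptg", "ppppip", "ptpggpgp", "ptsgp", "spigi", "sppppt", "sptgtgitii", "tggst", "tptgiipits"
Leaf count: 13

13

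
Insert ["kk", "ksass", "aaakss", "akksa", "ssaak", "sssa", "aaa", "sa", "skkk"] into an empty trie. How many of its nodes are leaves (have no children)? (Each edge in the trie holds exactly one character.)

8

A leaf is a node with no children — equivalently, the end of a word that is not a proper prefix of any other stored word.
Those words: "aaakss", "akksa", "kk", "ksass", "sa", "skkk", "ssaak", "sssa"
Leaf count: 8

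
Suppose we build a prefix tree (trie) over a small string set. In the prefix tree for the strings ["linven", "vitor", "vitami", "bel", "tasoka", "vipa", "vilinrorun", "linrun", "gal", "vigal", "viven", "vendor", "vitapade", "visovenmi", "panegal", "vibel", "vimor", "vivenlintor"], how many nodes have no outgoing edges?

Leaves are exactly the stored words that no other stored word extends.
Those words: "bel", "gal", "linrun", "linven", "panegal", "tasoka", "vendor", "vibel", "vigal", "vilinrorun", "vimor", "vipa", "visovenmi", "vitami", "vitapade", "vitor", "vivenlintor"
Leaf count: 17

17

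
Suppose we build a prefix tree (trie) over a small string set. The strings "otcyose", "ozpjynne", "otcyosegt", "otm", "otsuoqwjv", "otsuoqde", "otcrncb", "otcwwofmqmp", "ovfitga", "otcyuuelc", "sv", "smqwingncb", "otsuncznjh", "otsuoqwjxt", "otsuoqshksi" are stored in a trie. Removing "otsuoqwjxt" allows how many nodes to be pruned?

After clearing the end-marker at "otsuoqwjxt", prune upward until reaching a node still needed by another word.
The suffix "xt" (2 nodes) is used only by "otsuoqwjxt"; the node for "otsuoqwj" still has the child "v", so pruning stops there.
Nodes removed: 2

2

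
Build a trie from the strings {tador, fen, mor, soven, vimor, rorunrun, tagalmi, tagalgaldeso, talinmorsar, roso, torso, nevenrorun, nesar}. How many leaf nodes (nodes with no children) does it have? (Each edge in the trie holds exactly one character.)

A leaf is a node with no children — equivalently, the end of a word that is not a proper prefix of any other stored word.
Those words: "fen", "mor", "nesar", "nevenrorun", "rorunrun", "roso", "soven", "tador", "tagalgaldeso", "tagalmi", "talinmorsar", "torso", "vimor"
Leaf count: 13

13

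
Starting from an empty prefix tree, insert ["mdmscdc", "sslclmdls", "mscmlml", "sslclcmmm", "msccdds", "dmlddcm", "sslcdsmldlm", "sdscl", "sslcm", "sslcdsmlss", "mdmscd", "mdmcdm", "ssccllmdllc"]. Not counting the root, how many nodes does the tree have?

63

Insert word by word; a character creates a node only if that edge doesn't already exist:
  "mdmscdc" → 7 new (m, d, m, s, c, d, c)
  "sslclmdls" → 9 new (s, s, l, c, l, m, d, l, s)
  "mscmlml" → prefix "m" already present; 6 new (s, c, m, l, m, l)
  "sslclcmmm" → prefix "sslcl" already present; 4 new (c, m, m, m)
  "msccdds" → prefix "msc" already present; 4 new (c, d, d, s)
  "dmlddcm" → 7 new (d, m, l, d, d, c, m)
  "sslcdsmldlm" → prefix "sslc" already present; 7 new (d, s, m, l, d, l, m)
  "sdscl" → prefix "s" already present; 4 new (d, s, c, l)
  "sslcm" → prefix "sslc" already present; 1 new (m)
  "sslcdsmlss" → prefix "sslcdsml" already present; 2 new (s, s)
  "mdmscd" → prefix "mdmscd" already present; 0 new (none)
  "mdmcdm" → prefix "mdm" already present; 3 new (c, d, m)
  "ssccllmdllc" → prefix "ss" already present; 9 new (c, c, l, l, m, d, l, l, c)
Total nodes = 7 + 9 + 6 + 4 + 4 + 7 + 7 + 4 + 1 + 2 + 0 + 3 + 9 = 63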